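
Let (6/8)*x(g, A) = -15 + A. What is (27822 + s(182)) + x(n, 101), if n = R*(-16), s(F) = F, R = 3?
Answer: 84356/3 ≈ 28119.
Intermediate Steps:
n = -48 (n = 3*(-16) = -48)
x(g, A) = -20 + 4*A/3 (x(g, A) = 4*(-15 + A)/3 = -20 + 4*A/3)
(27822 + s(182)) + x(n, 101) = (27822 + 182) + (-20 + (4/3)*101) = 28004 + (-20 + 404/3) = 28004 + 344/3 = 84356/3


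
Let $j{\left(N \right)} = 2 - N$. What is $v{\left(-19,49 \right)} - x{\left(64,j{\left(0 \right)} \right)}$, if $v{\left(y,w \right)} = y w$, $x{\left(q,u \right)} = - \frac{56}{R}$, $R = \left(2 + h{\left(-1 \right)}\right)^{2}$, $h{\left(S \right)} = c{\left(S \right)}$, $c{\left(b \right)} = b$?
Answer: $-875$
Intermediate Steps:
$h{\left(S \right)} = S$
$R = 1$ ($R = \left(2 - 1\right)^{2} = 1^{2} = 1$)
$x{\left(q,u \right)} = -56$ ($x{\left(q,u \right)} = - \frac{56}{1} = \left(-56\right) 1 = -56$)
$v{\left(y,w \right)} = w y$
$v{\left(-19,49 \right)} - x{\left(64,j{\left(0 \right)} \right)} = 49 \left(-19\right) - -56 = -931 + 56 = -875$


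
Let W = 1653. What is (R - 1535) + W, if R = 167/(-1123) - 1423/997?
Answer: 130351930/1119631 ≈ 116.42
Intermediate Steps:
R = -1764528/1119631 (R = 167*(-1/1123) - 1423*1/997 = -167/1123 - 1423/997 = -1764528/1119631 ≈ -1.5760)
(R - 1535) + W = (-1764528/1119631 - 1535) + 1653 = -1720398113/1119631 + 1653 = 130351930/1119631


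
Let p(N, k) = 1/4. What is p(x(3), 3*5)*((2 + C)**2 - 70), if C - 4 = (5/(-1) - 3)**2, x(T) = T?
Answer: 2415/2 ≈ 1207.5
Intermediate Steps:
C = 68 (C = 4 + (5/(-1) - 3)**2 = 4 + (5*(-1) - 3)**2 = 4 + (-5 - 3)**2 = 4 + (-8)**2 = 4 + 64 = 68)
p(N, k) = 1/4
p(x(3), 3*5)*((2 + C)**2 - 70) = ((2 + 68)**2 - 70)/4 = (70**2 - 70)/4 = (4900 - 70)/4 = (1/4)*4830 = 2415/2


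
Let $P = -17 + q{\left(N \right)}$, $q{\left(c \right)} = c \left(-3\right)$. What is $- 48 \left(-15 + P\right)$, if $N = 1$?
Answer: $1680$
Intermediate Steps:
$q{\left(c \right)} = - 3 c$
$P = -20$ ($P = -17 - 3 = -20$)
$- 48 \left(-15 + P\right) = - 48 \left(-15 - 20\right) = \left(-48\right) \left(-35\right) = 1680$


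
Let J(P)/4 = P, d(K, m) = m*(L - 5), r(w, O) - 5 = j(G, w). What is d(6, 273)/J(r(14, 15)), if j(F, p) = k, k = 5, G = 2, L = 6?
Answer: 273/40 ≈ 6.8250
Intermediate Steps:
j(F, p) = 5
r(w, O) = 10 (r(w, O) = 5 + 5 = 10)
d(K, m) = m (d(K, m) = m*(6 - 5) = m*1 = m)
J(P) = 4*P
d(6, 273)/J(r(14, 15)) = 273/((4*10)) = 273/40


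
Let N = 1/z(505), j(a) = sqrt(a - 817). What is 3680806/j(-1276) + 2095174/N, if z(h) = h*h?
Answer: 534321749350 - 3680806*I*sqrt(2093)/2093 ≈ 5.3432e+11 - 80456.0*I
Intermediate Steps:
j(a) = sqrt(-817 + a)
z(h) = h**2
N = 1/255025 (N = 1/(505**2) = 1/255025 ≈ 3.9212e-6)
3680806/j(-1276) + 2095174/N = 3680806/(sqrt(-817 - 1276)) + 2095174/(1/255025) = 3680806/(sqrt(-2093)) + 2095174*255025 = 3680806/((I*sqrt(2093))) + 534321749350 = 3680806*(-I*sqrt(2093)/2093) + 534321749350 = -3680806*I*sqrt(2093)/2093 + 534321749350 = 534321749350 - 3680806*I*sqrt(2093)/2093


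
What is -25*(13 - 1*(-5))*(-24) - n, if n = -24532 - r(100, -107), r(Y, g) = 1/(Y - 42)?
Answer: 2049257/58 ≈ 35332.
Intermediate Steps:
r(Y, g) = 1/(-42 + Y)
n = -1422857/58 (n = -24532 - 1/(-42 + 100) = -24532 - 1/58 = -1422857/58 ≈ -24532.)
-25*(13 - 1*(-5))*(-24) - n = -25*(13 - 1*(-5))*(-24) - 1*(-1422857/58) = -25*(13 + 5)*(-24) + 1422857/58 = -25*18*(-24) + 1422857/58 = -450*(-24) + 1422857/58 = 10800 + 1422857/58 = 2049257/58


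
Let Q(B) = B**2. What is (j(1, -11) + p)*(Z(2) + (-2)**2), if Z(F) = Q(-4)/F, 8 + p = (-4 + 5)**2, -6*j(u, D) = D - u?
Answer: -60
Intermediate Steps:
j(u, D) = -D/6 + u/6 (j(u, D) = -(D - u)/6 = -D/6 + u/6)
p = -7 (p = -8 + (-4 + 5)**2 = -8 + 1**2 = -8 + 1 = -7)
Z(F) = 16/F (Z(F) = (-4)**2/F = 16/F)
(j(1, -11) + p)*(Z(2) + (-2)**2) = ((-1/6*(-11) + (1/6)*1) - 7)*(16/2 + (-2)**2) = ((11/6 + 1/6) - 7)*(16*(1/2) + 4) = (2 - 7)*(8 + 4) = -5*12 = -60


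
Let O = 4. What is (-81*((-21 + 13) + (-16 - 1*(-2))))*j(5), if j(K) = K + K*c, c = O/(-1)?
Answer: -26730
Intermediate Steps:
c = -4 (c = 4/(-1) = 4*(-1) = -4)
j(K) = -3*K (j(K) = K + K*(-4) = K - 4*K = -3*K)
(-81*((-21 + 13) + (-16 - 1*(-2))))*j(5) = (-81*((-21 + 13) + (-16 - 1*(-2))))*(-3*5) = -81*(-8 + (-16 + 2))*(-15) = -81*(-8 - 14)*(-15) = -81*(-22)*(-15) = 1782*(-15) = -26730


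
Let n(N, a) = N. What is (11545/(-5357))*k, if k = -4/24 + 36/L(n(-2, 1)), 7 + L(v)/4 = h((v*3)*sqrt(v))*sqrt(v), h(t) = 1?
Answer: 150085/49674 + 34635*I*sqrt(2)/91069 ≈ 3.0214 + 0.53785*I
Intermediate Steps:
L(v) = -28 + 4*sqrt(v) (L(v) = -28 + 4*(1*sqrt(v)) = -28 + 4*sqrt(v))
k = -1/6 + 36/(-28 + 4*I*sqrt(2)) (k = -4/24 + 36/(-28 + 4*sqrt(-2)) = -4*1/24 + 36/(-28 + 4*(I*sqrt(2))) = -1/6 + 36/(-28 + 4*I*sqrt(2)) ≈ -1.402 - 0.24957*I)
(11545/(-5357))*k = (11545/(-5357))*(-143/102 - 3*I*sqrt(2)/17) = (11545*(-1/5357))*(-143/102 - 3*I*sqrt(2)/17) = -11545*(-143/102 - 3*I*sqrt(2)/17)/5357 = 150085/49674 + 34635*I*sqrt(2)/91069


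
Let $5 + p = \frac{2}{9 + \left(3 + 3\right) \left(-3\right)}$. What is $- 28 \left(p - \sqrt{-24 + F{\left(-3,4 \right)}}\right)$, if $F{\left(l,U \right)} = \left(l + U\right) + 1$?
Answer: $\frac{1316}{9} + 28 i \sqrt{22} \approx 146.22 + 131.33 i$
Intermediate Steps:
$F{\left(l,U \right)} = 1 + U + l$ ($F{\left(l,U \right)} = \left(U + l\right) + 1 = 1 + U + l$)
$p = - \frac{47}{9}$ ($p = -5 + \frac{2}{9 + \left(3 + 3\right) \left(-3\right)} = -5 + \frac{2}{9 + 6 \left(-3\right)} = -5 + \frac{2}{9 - 18} = -5 + \frac{2}{-9} = -5 + 2 \left(- \frac{1}{9}\right) = -5 - \frac{2}{9} = - \frac{47}{9} \approx -5.2222$)
$- 28 \left(p - \sqrt{-24 + F{\left(-3,4 \right)}}\right) = - 28 \left(- \frac{47}{9} - \sqrt{-24 + \left(1 + 4 - 3\right)}\right) = - 28 \left(- \frac{47}{9} - \sqrt{-24 + 2}\right) = - 28 \left(- \frac{47}{9} - \sqrt{-22}\right) = - 28 \left(- \frac{47}{9} - i \sqrt{22}\right) = \frac{1316}{9} + 28 i \sqrt{22}$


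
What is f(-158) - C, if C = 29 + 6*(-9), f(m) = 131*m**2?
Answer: 3270309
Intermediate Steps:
C = -25 (C = 29 - 54 = -25)
f(-158) - C = 131*(-158)**2 - 1*(-25) = 131*24964 + 25 = 3270284 + 25 = 3270309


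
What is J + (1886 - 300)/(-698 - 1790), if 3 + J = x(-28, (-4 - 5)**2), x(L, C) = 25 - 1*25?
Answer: -4525/1244 ≈ -3.6375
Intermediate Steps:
x(L, C) = 0 (x(L, C) = 25 - 25 = 0)
J = -3 (J = -3 + 0 = -3)
J + (1886 - 300)/(-698 - 1790) = -3 + (1886 - 300)/(-698 - 1790) = -3 + 1586/(-2488) = -3 + 1586*(-1/2488) = -3 - 793/1244 = -4525/1244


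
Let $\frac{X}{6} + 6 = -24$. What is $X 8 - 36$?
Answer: $-1476$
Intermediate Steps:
$X = -180$ ($X = -36 + 6 \left(-24\right) = -36 - 144 = -180$)
$X 8 - 36 = \left(-180\right) 8 - 36 = -1440 - 36 = -1476$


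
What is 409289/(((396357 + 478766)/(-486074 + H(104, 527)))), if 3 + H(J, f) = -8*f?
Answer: -200671531677/875123 ≈ -2.2931e+5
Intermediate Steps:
H(J, f) = -3 - 8*f
409289/(((396357 + 478766)/(-486074 + H(104, 527)))) = 409289/(((396357 + 478766)/(-486074 + (-3 - 8*527)))) = 409289/((875123/(-486074 + (-3 - 4216)))) = 409289/((875123/(-486074 - 4219))) = 409289/((875123/(-490293))) = 409289/((875123*(-1/490293))) = 409289/(-875123/490293) = 409289*(-490293/875123) = -200671531677/875123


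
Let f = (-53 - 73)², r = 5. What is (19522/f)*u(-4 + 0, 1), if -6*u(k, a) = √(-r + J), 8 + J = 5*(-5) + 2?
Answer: -9761*I/7938 ≈ -1.2297*I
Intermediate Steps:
f = 15876 (f = (-126)² = 15876)
J = -31 (J = -8 + (5*(-5) + 2) = -8 + (-25 + 2) = -8 - 23 = -31)
u(k, a) = -I (u(k, a) = -√(-1*5 - 31)/6 = -√(-5 - 31)/6 = -I)
(19522/f)*u(-4 + 0, 1) = (19522/15876)*(-I) = (19522*(1/15876))*(-I) = 9761*(-I)/7938 = -9761*I/7938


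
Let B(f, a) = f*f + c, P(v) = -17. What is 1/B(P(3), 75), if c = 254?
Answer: 1/543 ≈ 0.0018416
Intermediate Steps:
B(f, a) = 254 + f² (B(f, a) = f*f + 254 = f² + 254 = 254 + f²)
1/B(P(3), 75) = 1/(254 + (-17)²) = 1/(254 + 289) = 1/543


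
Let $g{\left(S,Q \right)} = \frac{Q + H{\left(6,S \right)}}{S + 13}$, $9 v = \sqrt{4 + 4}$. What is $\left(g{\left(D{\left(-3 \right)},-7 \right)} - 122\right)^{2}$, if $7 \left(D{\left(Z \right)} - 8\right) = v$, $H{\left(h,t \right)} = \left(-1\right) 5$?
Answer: $\frac{46027132702994788}{3063623603041} - \frac{648766994400 \sqrt{2}}{3063623603041} \approx 15023.0$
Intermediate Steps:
$v = \frac{2 \sqrt{2}}{9}$ ($v = \frac{\sqrt{4 + 4}}{9} = \frac{\sqrt{8}}{9} = \frac{2 \sqrt{2}}{9} \approx 0.31427$)
$H{\left(h,t \right)} = -5$
$D{\left(Z \right)} = 8 + \frac{2 \sqrt{2}}{63}$ ($D{\left(Z \right)} = 8 + \frac{\frac{2}{9} \sqrt{2}}{7} = 8 + \frac{2 \sqrt{2}}{63}$)
$g{\left(S,Q \right)} = \frac{-5 + Q}{13 + S}$ ($g{\left(S,Q \right)} = \frac{Q - 5}{S + 13} = \frac{-5 + Q}{13 + S}$)
$\left(g{\left(D{\left(-3 \right)},-7 \right)} - 122\right)^{2} = \left(\frac{-5 - 7}{13 + \left(8 + \frac{2 \sqrt{2}}{63}\right)} - 122\right)^{2} = \left(\frac{1}{21 + \frac{2 \sqrt{2}}{63}} \left(-12\right) - 122\right)^{2} = \left(- \frac{12}{21 + \frac{2 \sqrt{2}}{63}} - 122\right)^{2} = \left(-122 - \frac{12}{21 + \frac{2 \sqrt{2}}{63}}\right)^{2}$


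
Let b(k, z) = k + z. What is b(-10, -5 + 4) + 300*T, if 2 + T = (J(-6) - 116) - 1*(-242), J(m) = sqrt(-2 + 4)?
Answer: 37189 + 300*sqrt(2) ≈ 37613.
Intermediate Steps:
J(m) = sqrt(2)
T = 124 + sqrt(2) (T = -2 + ((sqrt(2) - 116) - 1*(-242)) = -2 + ((-116 + sqrt(2)) + 242) = -2 + (126 + sqrt(2)) = 124 + sqrt(2) ≈ 125.41)
b(-10, -5 + 4) + 300*T = (-10 + (-5 + 4)) + 300*(124 + sqrt(2)) = (-10 - 1) + (37200 + 300*sqrt(2)) = -11 + (37200 + 300*sqrt(2)) = 37189 + 300*sqrt(2)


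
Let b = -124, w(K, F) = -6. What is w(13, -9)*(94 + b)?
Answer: 180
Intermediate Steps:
w(13, -9)*(94 + b) = -6*(94 - 124) = -6*(-30) = 180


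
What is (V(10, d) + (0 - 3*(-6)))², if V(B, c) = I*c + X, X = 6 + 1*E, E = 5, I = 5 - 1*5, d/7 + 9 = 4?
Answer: 841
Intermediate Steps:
d = -35 (d = -63 + 7*4 = -63 + 28 = -35)
I = 0 (I = 5 - 5 = 0)
X = 11 (X = 6 + 1*5 = 6 + 5 = 11)
V(B, c) = 11 (V(B, c) = 0*c + 11 = 0 + 11 = 11)
(V(10, d) + (0 - 3*(-6)))² = (11 + (0 - 3*(-6)))² = (11 + (0 + 18))² = (11 + 18)² = 29² = 841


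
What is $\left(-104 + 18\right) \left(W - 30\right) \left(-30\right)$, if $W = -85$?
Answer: $-296700$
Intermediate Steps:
$\left(-104 + 18\right) \left(W - 30\right) \left(-30\right) = \left(-104 + 18\right) \left(-85 - 30\right) \left(-30\right) = \left(-86\right) \left(-115\right) \left(-30\right) = 9890 \left(-30\right) = -296700$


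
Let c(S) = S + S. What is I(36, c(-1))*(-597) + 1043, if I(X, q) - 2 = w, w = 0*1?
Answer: -151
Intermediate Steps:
c(S) = 2*S
w = 0
I(X, q) = 2 (I(X, q) = 2 + 0 = 2)
I(36, c(-1))*(-597) + 1043 = 2*(-597) + 1043 = -1194 + 1043 = -151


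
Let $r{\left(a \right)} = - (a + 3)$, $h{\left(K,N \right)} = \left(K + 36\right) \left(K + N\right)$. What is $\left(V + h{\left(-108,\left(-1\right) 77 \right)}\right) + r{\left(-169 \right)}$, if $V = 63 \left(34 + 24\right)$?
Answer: $17140$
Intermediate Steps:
$h{\left(K,N \right)} = \left(36 + K\right) \left(K + N\right)$
$V = 3654$ ($V = 63 \cdot 58 = 3654$)
$r{\left(a \right)} = -3 - a$ ($r{\left(a \right)} = - (3 + a) = -3 - a$)
$\left(V + h{\left(-108,\left(-1\right) 77 \right)}\right) + r{\left(-169 \right)} = \left(3654 + \left(\left(-108\right)^{2} + 36 \left(-108\right) + 36 \left(\left(-1\right) 77\right) - 108 \left(\left(-1\right) 77\right)\right)\right) - -166 = \left(3654 + \left(11664 - 3888 + 36 \left(-77\right) - -8316\right)\right) + \left(-3 + 169\right) = \left(3654 + \left(11664 - 3888 - 2772 + 8316\right)\right) + 166 = \left(3654 + 13320\right) + 166 = 16974 + 166 = 17140$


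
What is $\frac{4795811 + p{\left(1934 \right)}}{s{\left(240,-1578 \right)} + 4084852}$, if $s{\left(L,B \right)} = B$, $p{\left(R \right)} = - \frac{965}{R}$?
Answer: $\frac{9275097509}{7897051916} \approx 1.1745$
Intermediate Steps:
$\frac{4795811 + p{\left(1934 \right)}}{s{\left(240,-1578 \right)} + 4084852} = \frac{4795811 - \frac{965}{1934}}{-1578 + 4084852} = \frac{4795811 - \frac{965}{1934}}{4083274} = \left(4795811 - \frac{965}{1934}\right) \frac{1}{4083274} = \frac{9275097509}{1934} \cdot \frac{1}{4083274} = \frac{9275097509}{7897051916}$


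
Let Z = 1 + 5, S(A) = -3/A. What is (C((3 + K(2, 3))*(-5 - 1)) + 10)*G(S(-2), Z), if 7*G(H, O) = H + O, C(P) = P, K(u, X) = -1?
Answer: -15/7 ≈ -2.1429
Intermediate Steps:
Z = 6
G(H, O) = H/7 + O/7 (G(H, O) = (H + O)/7 = H/7 + O/7)
(C((3 + K(2, 3))*(-5 - 1)) + 10)*G(S(-2), Z) = ((3 - 1)*(-5 - 1) + 10)*((-3/(-2))/7 + (⅐)*6) = (2*(-6) + 10)*((-3*(-½))/7 + 6/7) = (-12 + 10)*((⅐)*(3/2) + 6/7) = -2*(3/14 + 6/7) = -2*15/14 = -15/7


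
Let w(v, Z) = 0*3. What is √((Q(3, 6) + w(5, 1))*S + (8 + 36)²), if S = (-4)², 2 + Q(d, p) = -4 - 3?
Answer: 16*√7 ≈ 42.332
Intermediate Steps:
Q(d, p) = -9 (Q(d, p) = -2 + (-4 - 3) = -2 - 7 = -9)
w(v, Z) = 0
S = 16
√((Q(3, 6) + w(5, 1))*S + (8 + 36)²) = √((-9 + 0)*16 + (8 + 36)²) = √(-9*16 + 44²) = √(-144 + 1936) = √1792 = 16*√7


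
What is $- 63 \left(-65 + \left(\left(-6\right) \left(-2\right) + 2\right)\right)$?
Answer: $3213$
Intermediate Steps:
$- 63 \left(-65 + \left(\left(-6\right) \left(-2\right) + 2\right)\right) = - 63 \left(-65 + \left(12 + 2\right)\right) = - 63 \left(-65 + 14\right) = \left(-63\right) \left(-51\right) = 3213$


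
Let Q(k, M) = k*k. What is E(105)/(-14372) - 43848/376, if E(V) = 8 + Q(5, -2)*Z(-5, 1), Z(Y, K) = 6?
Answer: -39390179/337742 ≈ -116.63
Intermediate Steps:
Q(k, M) = k²
E(V) = 158 (E(V) = 8 + 5²*6 = 8 + 25*6 = 8 + 150 = 158)
E(105)/(-14372) - 43848/376 = 158/(-14372) - 43848/376 = 158*(-1/14372) - 43848*1/376 = -79/7186 - 5481/47 = -39390179/337742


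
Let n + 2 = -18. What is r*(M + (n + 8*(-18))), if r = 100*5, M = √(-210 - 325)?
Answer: -82000 + 500*I*√535 ≈ -82000.0 + 11565.0*I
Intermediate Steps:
M = I*√535 (M = √(-535) = I*√535 ≈ 23.13*I)
n = -20 (n = -2 - 18 = -20)
r = 500
r*(M + (n + 8*(-18))) = 500*(I*√535 + (-20 + 8*(-18))) = 500*(I*√535 + (-20 - 144)) = 500*(I*√535 - 164) = 500*(-164 + I*√535) = -82000 + 500*I*√535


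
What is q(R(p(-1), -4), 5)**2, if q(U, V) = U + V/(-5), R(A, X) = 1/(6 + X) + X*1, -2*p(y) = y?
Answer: 81/4 ≈ 20.250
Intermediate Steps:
p(y) = -y/2
R(A, X) = X + 1/(6 + X) (R(A, X) = 1/(6 + X) + X = X + 1/(6 + X))
q(U, V) = U - V/5 (q(U, V) = U + V*(-1/5) = U - V/5)
q(R(p(-1), -4), 5)**2 = ((1 + (-4)**2 + 6*(-4))/(6 - 4) - 1/5*5)**2 = ((1 + 16 - 24)/2 - 1)**2 = ((1/2)*(-7) - 1)**2 = (-7/2 - 1)**2 = (-9/2)**2 = 81/4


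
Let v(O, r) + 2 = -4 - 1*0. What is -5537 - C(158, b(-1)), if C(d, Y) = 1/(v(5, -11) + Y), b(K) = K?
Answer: -38758/7 ≈ -5536.9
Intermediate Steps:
v(O, r) = -6 (v(O, r) = -2 + (-4 - 1*0) = -2 + (-4 + 0) = -2 - 4 = -6)
C(d, Y) = 1/(-6 + Y)
-5537 - C(158, b(-1)) = -5537 - 1/(-6 - 1) = -5537 - 1/(-7) = -5537 - 1*(-⅐) = -5537 + ⅐ = -38758/7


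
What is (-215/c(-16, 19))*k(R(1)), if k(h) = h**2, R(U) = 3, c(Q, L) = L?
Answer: -1935/19 ≈ -101.84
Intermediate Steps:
(-215/c(-16, 19))*k(R(1)) = -215/19*3**2 = -215*1/19*9 = -215/19*9 = -1935/19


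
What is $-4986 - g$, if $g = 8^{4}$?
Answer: $-9082$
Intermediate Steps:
$g = 4096$
$-4986 - g = -4986 - 4096 = -9082$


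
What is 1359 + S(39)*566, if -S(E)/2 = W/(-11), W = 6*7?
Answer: 62493/11 ≈ 5681.2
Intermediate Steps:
W = 42
S(E) = 84/11 (S(E) = -84/(-11) = -84*(-1)/11 = -2*(-42/11) = 84/11)
1359 + S(39)*566 = 1359 + (84/11)*566 = 1359 + 47544/11 = 62493/11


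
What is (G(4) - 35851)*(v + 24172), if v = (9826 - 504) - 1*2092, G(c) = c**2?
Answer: -1125290670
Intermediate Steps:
v = 7230 (v = 9322 - 2092 = 7230)
(G(4) - 35851)*(v + 24172) = (4**2 - 35851)*(7230 + 24172) = (16 - 35851)*31402 = -35835*31402 = -1125290670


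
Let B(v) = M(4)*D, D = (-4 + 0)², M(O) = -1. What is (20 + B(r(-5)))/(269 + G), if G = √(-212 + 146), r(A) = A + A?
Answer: 1076/72427 - 4*I*√66/72427 ≈ 0.014856 - 0.00044867*I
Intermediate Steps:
r(A) = 2*A
G = I*√66 (G = √(-66) = I*√66 ≈ 8.124*I)
D = 16 (D = (-4)² = 16)
B(v) = -16 (B(v) = -1*16 = -16)
(20 + B(r(-5)))/(269 + G) = (20 - 16)/(269 + I*√66) = 4/(269 + I*√66)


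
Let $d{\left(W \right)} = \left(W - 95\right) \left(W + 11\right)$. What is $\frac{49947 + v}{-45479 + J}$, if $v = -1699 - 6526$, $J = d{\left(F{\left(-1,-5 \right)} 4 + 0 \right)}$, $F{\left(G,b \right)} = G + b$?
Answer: $- \frac{20861}{21966} \approx -0.94969$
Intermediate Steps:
$d{\left(W \right)} = \left(-95 + W\right) \left(11 + W\right)$
$J = 1547$ ($J = -1045 + \left(\left(-1 - 5\right) 4 + 0\right)^{2} - 84 \left(\left(-1 - 5\right) 4 + 0\right) = -1045 + \left(\left(-6\right) 4 + 0\right)^{2} - 84 \left(\left(-6\right) 4 + 0\right) = -1045 + \left(-24 + 0\right)^{2} - 84 \left(-24 + 0\right) = -1045 + \left(-24\right)^{2} - -2016 = -1045 + 576 + 2016 = 1547$)
$v = -8225$
$\frac{49947 + v}{-45479 + J} = \frac{49947 - 8225}{-45479 + 1547} = \frac{41722}{-43932} = 41722 \left(- \frac{1}{43932}\right) = - \frac{20861}{21966}$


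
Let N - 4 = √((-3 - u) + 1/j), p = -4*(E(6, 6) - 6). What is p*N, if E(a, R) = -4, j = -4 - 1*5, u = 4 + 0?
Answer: 160 + 320*I/3 ≈ 160.0 + 106.67*I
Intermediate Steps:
u = 4
j = -9 (j = -4 - 5 = -9)
p = 40 (p = -4*(-4 - 6) = -4*(-10) = 40)
N = 4 + 8*I/3 (N = 4 + √((-3 - 1*4) + 1/(-9)) = 4 + √((-3 - 4) - ⅑) = 4 + √(-7 - ⅑) = 4 + √(-64/9) = 4 + 8*I/3 ≈ 4.0 + 2.6667*I)
p*N = 40*(4 + 8*I/3) = 160 + 320*I/3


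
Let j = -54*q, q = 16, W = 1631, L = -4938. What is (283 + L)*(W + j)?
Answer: -3570385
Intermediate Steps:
j = -864 (j = -54*16 = -864)
(283 + L)*(W + j) = (283 - 4938)*(1631 - 864) = -4655*767 = -3570385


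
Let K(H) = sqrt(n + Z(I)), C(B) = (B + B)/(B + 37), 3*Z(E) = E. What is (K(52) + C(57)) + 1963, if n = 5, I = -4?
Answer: 92318/47 + sqrt(33)/3 ≈ 1966.1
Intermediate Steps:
Z(E) = E/3
C(B) = 2*B/(37 + B) (C(B) = (2*B)/(37 + B) = 2*B/(37 + B))
K(H) = sqrt(33)/3 (K(H) = sqrt(5 + (1/3)*(-4)) = sqrt(5 - 4/3) = sqrt(11/3) = sqrt(33)/3)
(K(52) + C(57)) + 1963 = (sqrt(33)/3 + 2*57/(37 + 57)) + 1963 = (sqrt(33)/3 + 2*57/94) + 1963 = (sqrt(33)/3 + 2*57*(1/94)) + 1963 = (sqrt(33)/3 + 57/47) + 1963 = (57/47 + sqrt(33)/3) + 1963 = 92318/47 + sqrt(33)/3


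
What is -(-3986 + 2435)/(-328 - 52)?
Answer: -1551/380 ≈ -4.0816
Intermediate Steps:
-(-3986 + 2435)/(-328 - 52) = -(-1551)/(-380) = -(-1551)*(-1)/380 = -1*1551/380 = -1551/380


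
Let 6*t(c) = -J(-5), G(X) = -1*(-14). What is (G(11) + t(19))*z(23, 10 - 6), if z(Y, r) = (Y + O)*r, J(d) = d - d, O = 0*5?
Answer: 1288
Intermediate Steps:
O = 0
J(d) = 0
z(Y, r) = Y*r (z(Y, r) = (Y + 0)*r = Y*r)
G(X) = 14
t(c) = 0 (t(c) = (-1*0)/6 = (1/6)*0 = 0)
(G(11) + t(19))*z(23, 10 - 6) = (14 + 0)*(23*(10 - 6)) = 14*(23*4) = 14*92 = 1288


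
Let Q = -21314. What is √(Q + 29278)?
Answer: 2*√1991 ≈ 89.241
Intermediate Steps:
√(Q + 29278) = √(-21314 + 29278) = √7964 = 2*√1991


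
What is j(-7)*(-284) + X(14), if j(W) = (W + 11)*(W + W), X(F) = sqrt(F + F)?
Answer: 15904 + 2*sqrt(7) ≈ 15909.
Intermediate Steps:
X(F) = sqrt(2)*sqrt(F) (X(F) = sqrt(2*F) = sqrt(2)*sqrt(F))
j(W) = 2*W*(11 + W) (j(W) = (11 + W)*(2*W) = 2*W*(11 + W))
j(-7)*(-284) + X(14) = (2*(-7)*(11 - 7))*(-284) + sqrt(2)*sqrt(14) = (2*(-7)*4)*(-284) + 2*sqrt(7) = -56*(-284) + 2*sqrt(7) = 15904 + 2*sqrt(7)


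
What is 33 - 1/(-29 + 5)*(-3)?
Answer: 263/8 ≈ 32.875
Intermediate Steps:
33 - 1/(-29 + 5)*(-3) = 33 - 1/(-24)*(-3) = 33 - 1*(-1/24)*(-3) = 33 + (1/24)*(-3) = 33 - 1/8 = 263/8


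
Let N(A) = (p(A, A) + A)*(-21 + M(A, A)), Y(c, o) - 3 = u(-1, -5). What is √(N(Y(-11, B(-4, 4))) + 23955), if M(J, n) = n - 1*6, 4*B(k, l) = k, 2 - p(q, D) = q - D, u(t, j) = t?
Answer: √23855 ≈ 154.45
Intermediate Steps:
p(q, D) = 2 + D - q (p(q, D) = 2 - (q - D) = 2 + (D - q) = 2 + D - q)
B(k, l) = k/4
M(J, n) = -6 + n (M(J, n) = n - 6 = -6 + n)
Y(c, o) = 2 (Y(c, o) = 3 - 1 = 2)
N(A) = (-27 + A)*(2 + A) (N(A) = ((2 + A - A) + A)*(-21 + (-6 + A)) = (2 + A)*(-27 + A) = (-27 + A)*(2 + A))
√(N(Y(-11, B(-4, 4))) + 23955) = √((-54 + 2² - 25*2) + 23955) = √((-54 + 4 - 50) + 23955) = √(-100 + 23955) = √23855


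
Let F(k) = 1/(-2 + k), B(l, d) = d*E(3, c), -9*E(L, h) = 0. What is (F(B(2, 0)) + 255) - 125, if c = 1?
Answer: 259/2 ≈ 129.50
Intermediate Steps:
E(L, h) = 0 (E(L, h) = -⅑*0 = 0)
B(l, d) = 0 (B(l, d) = d*0 = 0)
(F(B(2, 0)) + 255) - 125 = (1/(-2 + 0) + 255) - 125 = (1/(-2) + 255) - 125 = (-½ + 255) - 125 = 509/2 - 125 = 259/2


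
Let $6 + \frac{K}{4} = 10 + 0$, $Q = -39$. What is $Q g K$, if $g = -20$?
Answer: $12480$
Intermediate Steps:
$K = 16$ ($K = -24 + 4 \left(10 + 0\right) = -24 + 4 \cdot 10 = -24 + 40 = 16$)
$Q g K = \left(-39\right) \left(-20\right) 16 = 780 \cdot 16 = 12480$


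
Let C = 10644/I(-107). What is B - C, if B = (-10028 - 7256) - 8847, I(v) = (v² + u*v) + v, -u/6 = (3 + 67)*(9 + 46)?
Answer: -32442190573/1241521 ≈ -26131.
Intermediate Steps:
u = -23100 (u = -6*(3 + 67)*(9 + 46) = -420*55 = -6*3850 = -23100)
I(v) = v² - 23099*v (I(v) = (v² - 23100*v) + v = v² - 23099*v)
B = -26131 (B = -17284 - 8847 = -26131)
C = 5322/1241521 (C = 10644/((-107*(-23099 - 107))) = 10644/((-107*(-23206))) = 10644/2483042 = 10644*(1/2483042) = 5322/1241521 ≈ 0.0042867)
B - C = -26131 - 1*5322/1241521 = -26131 - 5322/1241521 = -32442190573/1241521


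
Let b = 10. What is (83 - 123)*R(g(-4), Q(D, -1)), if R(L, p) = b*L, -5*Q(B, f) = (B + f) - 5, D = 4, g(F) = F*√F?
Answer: 3200*I ≈ 3200.0*I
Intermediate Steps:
g(F) = F^(3/2)
Q(B, f) = 1 - B/5 - f/5 (Q(B, f) = -((B + f) - 5)/5 = -(-5 + B + f)/5 = 1 - B/5 - f/5)
R(L, p) = 10*L
(83 - 123)*R(g(-4), Q(D, -1)) = (83 - 123)*(10*(-4)^(3/2)) = -400*(-8*I) = -(-3200)*I = 3200*I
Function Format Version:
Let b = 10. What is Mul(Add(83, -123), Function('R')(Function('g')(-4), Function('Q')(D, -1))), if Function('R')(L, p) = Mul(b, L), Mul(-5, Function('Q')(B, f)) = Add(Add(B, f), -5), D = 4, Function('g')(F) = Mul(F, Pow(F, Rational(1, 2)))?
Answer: Mul(3200, I) ≈ Mul(3200.0, I)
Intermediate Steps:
Function('g')(F) = Pow(F, Rational(3, 2))
Function('Q')(B, f) = Add(1, Mul(Rational(-1, 5), B), Mul(Rational(-1, 5), f)) (Function('Q')(B, f) = Mul(Rational(-1, 5), Add(Add(B, f), -5)) = Mul(Rational(-1, 5), Add(-5, B, f)) = Add(1, Mul(Rational(-1, 5), B), Mul(Rational(-1, 5), f)))
Function('R')(L, p) = Mul(10, L)
Mul(Add(83, -123), Function('R')(Function('g')(-4), Function('Q')(D, -1))) = Mul(Add(83, -123), Mul(10, Pow(-4, Rational(3, 2)))) = Mul(-40, Mul(10, Mul(-8, I))) = Mul(-40, Mul(-80, I)) = Mul(3200, I)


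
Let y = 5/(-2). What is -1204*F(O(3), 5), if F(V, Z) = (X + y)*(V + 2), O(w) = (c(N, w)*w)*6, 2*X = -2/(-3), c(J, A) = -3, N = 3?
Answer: -406952/3 ≈ -1.3565e+5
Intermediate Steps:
y = -5/2 (y = 5*(-1/2) = -5/2 ≈ -2.5000)
X = 1/3 (X = (-2/(-3))/2 = (-2*(-1/3))/2 = (1/2)*(2/3) = 1/3 ≈ 0.33333)
O(w) = -18*w (O(w) = -3*w*6 = -18*w)
F(V, Z) = -13/3 - 13*V/6 (F(V, Z) = (1/3 - 5/2)*(V + 2) = -13*(2 + V)/6 = -13/3 - 13*V/6)
-1204*F(O(3), 5) = -1204*(-13/3 - (-39)*3) = -1204*(-13/3 - 13/6*(-54)) = -1204*(-13/3 + 117) = -1204*338/3 = -406952/3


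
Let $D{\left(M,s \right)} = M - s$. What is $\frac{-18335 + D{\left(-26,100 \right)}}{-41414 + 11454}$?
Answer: $\frac{18461}{29960} \approx 0.61619$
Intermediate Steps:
$\frac{-18335 + D{\left(-26,100 \right)}}{-41414 + 11454} = \frac{-18335 - 126}{-41414 + 11454} = \frac{-18335 - 126}{-29960} = \left(-18335 - 126\right) \left(- \frac{1}{29960}\right) = \left(-18461\right) \left(- \frac{1}{29960}\right) = \frac{18461}{29960}$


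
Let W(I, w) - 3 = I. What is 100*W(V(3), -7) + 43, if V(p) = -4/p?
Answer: 629/3 ≈ 209.67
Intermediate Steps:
W(I, w) = 3 + I
100*W(V(3), -7) + 43 = 100*(3 - 4/3) + 43 = 100*(5/3) + 43 = 500/3 + 43 = 629/3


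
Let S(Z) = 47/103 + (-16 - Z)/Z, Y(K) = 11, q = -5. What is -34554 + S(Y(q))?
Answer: -39151946/1133 ≈ -34556.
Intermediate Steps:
S(Z) = 47/103 + (-16 - Z)/Z (S(Z) = 47*(1/103) + (-16 - Z)/Z = 47/103 + (-16 - Z)/Z)
-34554 + S(Y(q)) = -34554 + (-56/103 - 16/11) = -34554 - 2264/1133 = -39151946/1133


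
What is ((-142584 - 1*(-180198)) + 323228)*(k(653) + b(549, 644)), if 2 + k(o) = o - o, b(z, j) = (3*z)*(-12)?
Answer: -7132402972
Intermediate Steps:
b(z, j) = -36*z
k(o) = -2 (k(o) = -2 + (o - o) = -2 + 0 = -2)
((-142584 - 1*(-180198)) + 323228)*(k(653) + b(549, 644)) = ((-142584 - 1*(-180198)) + 323228)*(-2 - 36*549) = ((-142584 + 180198) + 323228)*(-2 - 19764) = (37614 + 323228)*(-19766) = 360842*(-19766) = -7132402972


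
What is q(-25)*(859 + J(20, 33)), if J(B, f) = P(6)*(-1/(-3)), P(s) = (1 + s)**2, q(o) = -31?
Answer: -81406/3 ≈ -27135.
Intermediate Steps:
J(B, f) = 49/3 (J(B, f) = (1 + 6)**2*(-1/(-3)) = 7**2*(-1*(-1/3)) = 49*(1/3) = 49/3)
q(-25)*(859 + J(20, 33)) = -31*(859 + 49/3) = -31*2626/3 = -81406/3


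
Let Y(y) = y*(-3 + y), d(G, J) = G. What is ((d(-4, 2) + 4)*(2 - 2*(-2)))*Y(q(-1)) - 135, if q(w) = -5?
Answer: -135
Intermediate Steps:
((d(-4, 2) + 4)*(2 - 2*(-2)))*Y(q(-1)) - 135 = ((-4 + 4)*(2 - 2*(-2)))*(-5*(-3 - 5)) - 135 = (0*(2 + 4))*(-5*(-8)) - 135 = (0*6)*40 - 135 = 0*40 - 135 = 0 - 135 = -135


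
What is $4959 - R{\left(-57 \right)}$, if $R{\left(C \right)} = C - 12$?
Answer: $5028$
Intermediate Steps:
$R{\left(C \right)} = -12 + C$ ($R{\left(C \right)} = C - 12 = -12 + C$)
$4959 - R{\left(-57 \right)} = 4959 - \left(-12 - 57\right) = 4959 - -69 = 4959 + 69 = 5028$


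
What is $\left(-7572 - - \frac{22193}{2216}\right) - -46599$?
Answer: $\frac{86506025}{2216} \approx 39037.0$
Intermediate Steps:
$\left(-7572 - - \frac{22193}{2216}\right) - -46599 = \left(-7572 - \left(-22193\right) \frac{1}{2216}\right) + 46599 = \left(-7572 - - \frac{22193}{2216}\right) + 46599 = \left(-7572 + \frac{22193}{2216}\right) + 46599 = - \frac{16757359}{2216} + 46599 = \frac{86506025}{2216}$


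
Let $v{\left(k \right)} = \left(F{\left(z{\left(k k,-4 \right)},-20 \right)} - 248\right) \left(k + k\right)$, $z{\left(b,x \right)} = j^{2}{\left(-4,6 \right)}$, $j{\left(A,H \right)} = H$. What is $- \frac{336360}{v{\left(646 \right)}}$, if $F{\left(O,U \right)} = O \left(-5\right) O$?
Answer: $\frac{42045}{1086572} \approx 0.038695$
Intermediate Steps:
$z{\left(b,x \right)} = 36$ ($z{\left(b,x \right)} = 6^{2} = 36$)
$F{\left(O,U \right)} = - 5 O^{2}$ ($F{\left(O,U \right)} = - 5 O O = - 5 O^{2}$)
$v{\left(k \right)} = - 13456 k$ ($v{\left(k \right)} = \left(- 5 \cdot 36^{2} - 248\right) \left(k + k\right) = \left(\left(-5\right) 1296 - 248\right) 2 k = \left(-6480 - 248\right) 2 k = - 6728 \cdot 2 k = - 13456 k$)
$- \frac{336360}{v{\left(646 \right)}} = - \frac{336360}{\left(-13456\right) 646} = - \frac{336360}{-8692576} = \left(-336360\right) \left(- \frac{1}{8692576}\right) = \frac{42045}{1086572}$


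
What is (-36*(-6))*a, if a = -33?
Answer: -7128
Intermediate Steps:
(-36*(-6))*a = -36*(-6)*(-33) = 216*(-33) = -7128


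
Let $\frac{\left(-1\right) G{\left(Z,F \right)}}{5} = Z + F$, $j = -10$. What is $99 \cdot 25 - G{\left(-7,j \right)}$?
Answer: $2390$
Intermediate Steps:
$G{\left(Z,F \right)} = - 5 F - 5 Z$ ($G{\left(Z,F \right)} = - 5 \left(Z + F\right) = - 5 \left(F + Z\right) = - 5 F - 5 Z$)
$99 \cdot 25 - G{\left(-7,j \right)} = 99 \cdot 25 - \left(\left(-5\right) \left(-10\right) - -35\right) = 2475 - \left(50 + 35\right) = 2475 - 85 = 2390$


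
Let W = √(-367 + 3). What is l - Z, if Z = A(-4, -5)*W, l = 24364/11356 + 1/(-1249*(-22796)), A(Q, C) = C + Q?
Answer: 173424197403/80832587156 + 18*I*√91 ≈ 2.1455 + 171.71*I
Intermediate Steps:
W = 2*I*√91 (W = √(-364) = 2*I*√91 ≈ 19.079*I)
l = 173424197403/80832587156 (l = 24364*(1/11356) - 1/1249*(-1/22796) = 6091/2839 + 1/28472204 = 173424197403/80832587156 ≈ 2.1455)
Z = -18*I*√91 (Z = (-5 - 4)*(2*I*√91) = -18*I*√91 ≈ -171.71*I)
l - Z = 173424197403/80832587156 - (-18)*I*√91 = 173424197403/80832587156 + 18*I*√91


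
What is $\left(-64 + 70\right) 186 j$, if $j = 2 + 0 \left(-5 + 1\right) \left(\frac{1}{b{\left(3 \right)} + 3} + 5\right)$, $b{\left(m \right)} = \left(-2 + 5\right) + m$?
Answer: $2232$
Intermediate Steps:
$b{\left(m \right)} = 3 + m$
$j = 2$ ($j = 2 + 0 \left(-5 + 1\right) \left(\frac{1}{\left(3 + 3\right) + 3} + 5\right) = 2 + 0 \left(- 4 \left(\frac{1}{6 + 3} + 5\right)\right) = 2 + 0 \left(- 4 \left(\frac{1}{9} + 5\right)\right) = 2 + 0 \left(\left(-4\right) \frac{46}{9}\right) = 2 + 0 \left(- \frac{184}{9}\right) = 2 + 0 = 2$)
$\left(-64 + 70\right) 186 j = \left(-64 + 70\right) 186 \cdot 2 = 6 \cdot 186 \cdot 2 = 1116 \cdot 2 = 2232$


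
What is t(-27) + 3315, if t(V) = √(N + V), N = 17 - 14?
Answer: 3315 + 2*I*√6 ≈ 3315.0 + 4.899*I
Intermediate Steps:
N = 3
t(V) = √(3 + V)
t(-27) + 3315 = √(3 - 27) + 3315 = √(-24) + 3315 = 2*I*√6 + 3315 = 3315 + 2*I*√6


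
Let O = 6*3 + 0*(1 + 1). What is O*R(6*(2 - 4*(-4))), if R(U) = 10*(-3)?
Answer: -540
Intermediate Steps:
R(U) = -30
O = 18 (O = 18 + 0*2 = 18 + 0 = 18)
O*R(6*(2 - 4*(-4))) = 18*(-30) = -540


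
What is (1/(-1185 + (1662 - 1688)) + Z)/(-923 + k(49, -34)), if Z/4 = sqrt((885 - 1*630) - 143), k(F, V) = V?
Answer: 1/1158927 - 16*sqrt(7)/957 ≈ -0.044233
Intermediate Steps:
Z = 16*sqrt(7) (Z = 4*sqrt((885 - 1*630) - 143) = 4*sqrt((885 - 630) - 143) = 4*sqrt(255 - 143) = 4*sqrt(112) = 4*(4*sqrt(7)) = 16*sqrt(7) ≈ 42.332)
(1/(-1185 + (1662 - 1688)) + Z)/(-923 + k(49, -34)) = (1/(-1185 + (1662 - 1688)) + 16*sqrt(7))/(-923 - 34) = (1/(-1185 - 26) + 16*sqrt(7))/(-957) = (1/(-1211) + 16*sqrt(7))*(-1/957) = (-1/1211 + 16*sqrt(7))*(-1/957) = 1/1158927 - 16*sqrt(7)/957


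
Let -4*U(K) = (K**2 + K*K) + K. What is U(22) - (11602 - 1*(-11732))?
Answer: -47163/2 ≈ -23582.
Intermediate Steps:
U(K) = -K**2/2 - K/4 (U(K) = -((K**2 + K*K) + K)/4 = -((K**2 + K**2) + K)/4 = -(2*K**2 + K)/4 = -(K + 2*K**2)/4 = -K**2/2 - K/4)
U(22) - (11602 - 1*(-11732)) = -1/4*22*(1 + 2*22) - (11602 - 1*(-11732)) = -1/4*22*(1 + 44) - (11602 + 11732) = -1/4*22*45 - 1*23334 = -495/2 - 23334 = -47163/2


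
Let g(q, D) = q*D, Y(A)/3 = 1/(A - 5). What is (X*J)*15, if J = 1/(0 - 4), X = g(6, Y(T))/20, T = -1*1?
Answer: 9/16 ≈ 0.56250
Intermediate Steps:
T = -1
Y(A) = 3/(-5 + A) (Y(A) = 3/(A - 5) = 3/(-5 + A))
g(q, D) = D*q
X = -3/20 (X = ((3/(-5 - 1))*6)/20 = ((3/(-6))*6)*(1/20) = ((3*(-⅙))*6)*(1/20) = -½*6*(1/20) = -3*1/20 = -3/20 ≈ -0.15000)
J = -¼ (J = 1/(-4) = -¼ ≈ -0.25000)
(X*J)*15 = -3/20*(-¼)*15 = (3/80)*15 = 9/16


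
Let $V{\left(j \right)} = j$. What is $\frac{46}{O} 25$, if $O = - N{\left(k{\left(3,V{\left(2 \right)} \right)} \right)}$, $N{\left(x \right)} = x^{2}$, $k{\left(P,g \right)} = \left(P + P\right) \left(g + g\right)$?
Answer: $- \frac{575}{288} \approx -1.9965$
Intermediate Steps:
$k{\left(P,g \right)} = 4 P g$ ($k{\left(P,g \right)} = 2 P 2 g = 4 P g$)
$O = -576$ ($O = - \left(4 \cdot 3 \cdot 2\right)^{2} = - 24^{2} = \left(-1\right) 576 = -576$)
$\frac{46}{O} 25 = \frac{46}{-576} \cdot 25 = 46 \left(- \frac{1}{576}\right) 25 = \left(- \frac{23}{288}\right) 25 = - \frac{575}{288}$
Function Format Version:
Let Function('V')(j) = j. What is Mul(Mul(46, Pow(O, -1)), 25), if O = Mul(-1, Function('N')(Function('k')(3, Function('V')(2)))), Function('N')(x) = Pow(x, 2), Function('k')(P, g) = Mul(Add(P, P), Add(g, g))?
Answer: Rational(-575, 288) ≈ -1.9965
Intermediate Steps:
Function('k')(P, g) = Mul(4, P, g) (Function('k')(P, g) = Mul(Mul(2, P), Mul(2, g)) = Mul(4, P, g))
O = -576 (O = Mul(-1, Pow(Mul(4, 3, 2), 2)) = Mul(-1, Pow(24, 2)) = Mul(-1, 576) = -576)
Mul(Mul(46, Pow(O, -1)), 25) = Mul(Mul(46, Pow(-576, -1)), 25) = Mul(Mul(46, Rational(-1, 576)), 25) = Mul(Rational(-23, 288), 25) = Rational(-575, 288)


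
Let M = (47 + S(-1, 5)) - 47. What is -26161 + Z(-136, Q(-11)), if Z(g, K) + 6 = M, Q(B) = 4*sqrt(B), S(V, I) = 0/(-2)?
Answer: -26167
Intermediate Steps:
S(V, I) = 0 (S(V, I) = 0*(-1/2) = 0)
M = 0 (M = (47 + 0) - 47 = 47 - 47 = 0)
Z(g, K) = -6 (Z(g, K) = -6 + 0 = -6)
-26161 + Z(-136, Q(-11)) = -26161 - 6 = -26167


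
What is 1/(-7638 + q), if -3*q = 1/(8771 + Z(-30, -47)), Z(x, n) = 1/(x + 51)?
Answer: -184192/1406858503 ≈ -0.00013092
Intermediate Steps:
Z(x, n) = 1/(51 + x)
q = -7/184192 (q = -1/(3*(8771 + 1/(51 - 30))) = -1/(3*(8771 + 1/21)) = -1/(3*184192/21) = -⅓*21/184192 = -7/184192 ≈ -3.8004e-5)
1/(-7638 + q) = 1/(-7638 - 7/184192) = 1/(-1406858503/184192) = -184192/1406858503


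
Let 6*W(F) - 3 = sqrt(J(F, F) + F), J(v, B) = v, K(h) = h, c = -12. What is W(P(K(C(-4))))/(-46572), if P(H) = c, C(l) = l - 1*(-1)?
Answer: -1/93144 - I*sqrt(6)/139716 ≈ -1.0736e-5 - 1.7532e-5*I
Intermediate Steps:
C(l) = 1 + l (C(l) = l + 1 = 1 + l)
P(H) = -12
W(F) = 1/2 + sqrt(2)*sqrt(F)/6 (W(F) = 1/2 + sqrt(F + F)/6 = 1/2 + sqrt(2*F)/6 = 1/2 + (sqrt(2)*sqrt(F))/6 = 1/2 + sqrt(2)*sqrt(F)/6)
W(P(K(C(-4))))/(-46572) = (1/2 + sqrt(2)*sqrt(-12)/6)/(-46572) = (1/2 + sqrt(2)*(2*I*sqrt(3))/6)*(-1/46572) = (1/2 + I*sqrt(6)/3)*(-1/46572) = -1/93144 - I*sqrt(6)/139716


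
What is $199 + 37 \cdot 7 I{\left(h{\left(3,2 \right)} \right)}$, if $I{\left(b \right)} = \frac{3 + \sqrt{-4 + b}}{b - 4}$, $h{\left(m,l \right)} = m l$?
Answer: $\frac{1175}{2} + \frac{259 \sqrt{2}}{2} \approx 770.64$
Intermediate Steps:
$h{\left(m,l \right)} = l m$
$I{\left(b \right)} = \frac{3 + \sqrt{-4 + b}}{-4 + b}$
$199 + 37 \cdot 7 I{\left(h{\left(3,2 \right)} \right)} = 199 + 37 \cdot 7 \frac{-4 + 2 \cdot 3 + 3 \sqrt{-4 + 2 \cdot 3}}{\left(-4 + 2 \cdot 3\right)^{\frac{3}{2}}} = 199 + 259 \frac{-4 + 6 + 3 \sqrt{-4 + 6}}{\left(-4 + 6\right)^{\frac{3}{2}}} = 199 + 259 \frac{-4 + 6 + 3 \sqrt{2}}{2 \sqrt{2}} = 199 + 259 \frac{\sqrt{2}}{4} \left(2 + 3 \sqrt{2}\right) = 199 + 259 \frac{\sqrt{2} \left(2 + 3 \sqrt{2}\right)}{4} = 199 + \frac{259 \sqrt{2} \left(2 + 3 \sqrt{2}\right)}{4}$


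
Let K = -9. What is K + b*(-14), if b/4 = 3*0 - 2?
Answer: 103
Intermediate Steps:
b = -8 (b = 4*(3*0 - 2) = 4*(0 - 2) = 4*(-2) = -8)
K + b*(-14) = -9 - 8*(-14) = -9 + 112 = 103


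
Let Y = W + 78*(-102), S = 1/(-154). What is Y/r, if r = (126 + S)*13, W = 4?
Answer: -1224608/252239 ≈ -4.8549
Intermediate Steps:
S = -1/154 ≈ -0.0064935
Y = -7952 (Y = 4 + 78*(-102) = 4 - 7956 = -7952)
r = 252239/154 (r = (126 - 1/154)*13 = (19403/154)*13 = 252239/154 ≈ 1637.9)
Y/r = -7952/252239/154 = -7952*154/252239 = -1224608/252239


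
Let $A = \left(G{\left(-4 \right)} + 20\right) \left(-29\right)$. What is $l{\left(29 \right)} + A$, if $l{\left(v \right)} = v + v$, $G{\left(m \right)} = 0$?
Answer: $-522$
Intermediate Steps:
$l{\left(v \right)} = 2 v$
$A = -580$ ($A = \left(0 + 20\right) \left(-29\right) = 20 \left(-29\right) = -580$)
$l{\left(29 \right)} + A = 2 \cdot 29 - 580 = 58 - 580 = -522$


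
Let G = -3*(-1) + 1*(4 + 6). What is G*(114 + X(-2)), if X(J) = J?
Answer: 1456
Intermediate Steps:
G = 13 (G = 3 + 1*10 = 3 + 10 = 13)
G*(114 + X(-2)) = 13*(114 - 2) = 13*112 = 1456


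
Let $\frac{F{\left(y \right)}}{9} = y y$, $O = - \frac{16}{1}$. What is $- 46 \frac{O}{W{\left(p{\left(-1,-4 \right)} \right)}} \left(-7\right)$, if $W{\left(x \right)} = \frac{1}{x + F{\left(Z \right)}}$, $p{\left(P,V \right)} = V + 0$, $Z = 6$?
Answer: $-1648640$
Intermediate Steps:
$p{\left(P,V \right)} = V$
$O = -16$ ($O = \left(-16\right) 1 = -16$)
$F{\left(y \right)} = 9 y^{2}$ ($F{\left(y \right)} = 9 y y = 9 y^{2}$)
$W{\left(x \right)} = \frac{1}{324 + x}$ ($W{\left(x \right)} = \frac{1}{x + 9 \cdot 6^{2}} = \frac{1}{x + 9 \cdot 36} = \frac{1}{x + 324} = \frac{1}{324 + x}$)
$- 46 \frac{O}{W{\left(p{\left(-1,-4 \right)} \right)}} \left(-7\right) = - 46 \left(- \frac{16}{\frac{1}{324 - 4}}\right) \left(-7\right) = - 46 \left(- \frac{16}{\frac{1}{320}}\right) \left(-7\right) = - 46 \left(- 16 \frac{1}{\frac{1}{320}}\right) \left(-7\right) = - 46 \left(\left(-16\right) 320\right) \left(-7\right) = \left(-46\right) \left(-5120\right) \left(-7\right) = 235520 \left(-7\right) = -1648640$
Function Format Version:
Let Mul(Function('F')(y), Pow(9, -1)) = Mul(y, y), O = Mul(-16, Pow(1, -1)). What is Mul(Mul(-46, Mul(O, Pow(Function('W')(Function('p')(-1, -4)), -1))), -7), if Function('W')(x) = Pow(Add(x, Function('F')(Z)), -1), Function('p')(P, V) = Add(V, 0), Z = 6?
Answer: -1648640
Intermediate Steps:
Function('p')(P, V) = V
O = -16 (O = Mul(-16, 1) = -16)
Function('F')(y) = Mul(9, Pow(y, 2)) (Function('F')(y) = Mul(9, Mul(y, y)) = Mul(9, Pow(y, 2)))
Function('W')(x) = Pow(Add(324, x), -1) (Function('W')(x) = Pow(Add(x, Mul(9, Pow(6, 2))), -1) = Pow(Add(x, Mul(9, 36)), -1) = Pow(Add(x, 324), -1) = Pow(Add(324, x), -1))
Mul(Mul(-46, Mul(O, Pow(Function('W')(Function('p')(-1, -4)), -1))), -7) = Mul(Mul(-46, Mul(-16, Pow(Pow(Add(324, -4), -1), -1))), -7) = Mul(Mul(-46, Mul(-16, Pow(Pow(320, -1), -1))), -7) = Mul(Mul(-46, Mul(-16, Pow(Rational(1, 320), -1))), -7) = Mul(Mul(-46, Mul(-16, 320)), -7) = Mul(Mul(-46, -5120), -7) = Mul(235520, -7) = -1648640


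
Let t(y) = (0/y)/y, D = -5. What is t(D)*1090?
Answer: 0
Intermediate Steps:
t(y) = 0 (t(y) = 0/y = 0)
t(D)*1090 = 0*1090 = 0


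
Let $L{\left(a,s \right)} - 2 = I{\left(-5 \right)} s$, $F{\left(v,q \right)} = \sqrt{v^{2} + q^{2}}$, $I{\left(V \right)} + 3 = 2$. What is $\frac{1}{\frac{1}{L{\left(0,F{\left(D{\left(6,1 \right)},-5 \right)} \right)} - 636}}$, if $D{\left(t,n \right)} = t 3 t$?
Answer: $-634 - \sqrt{11689} \approx -742.12$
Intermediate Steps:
$I{\left(V \right)} = -1$ ($I{\left(V \right)} = -3 + 2 = -1$)
$D{\left(t,n \right)} = 3 t^{2}$ ($D{\left(t,n \right)} = 3 t t = 3 t^{2}$)
$F{\left(v,q \right)} = \sqrt{q^{2} + v^{2}}$
$L{\left(a,s \right)} = 2 - s$
$\frac{1}{\frac{1}{L{\left(0,F{\left(D{\left(6,1 \right)},-5 \right)} \right)} - 636}} = \frac{1}{\frac{1}{\left(2 - \sqrt{\left(-5\right)^{2} + \left(3 \cdot 6^{2}\right)^{2}}\right) - 636}} = \frac{1}{\frac{1}{\left(2 - \sqrt{25 + \left(3 \cdot 36\right)^{2}}\right) - 636}} = \frac{1}{\frac{1}{\left(2 - \sqrt{25 + 108^{2}}\right) - 636}} = \frac{1}{\frac{1}{\left(2 - \sqrt{25 + 11664}\right) - 636}} = \frac{1}{\frac{1}{\left(2 - \sqrt{11689}\right) - 636}} = \frac{1}{\frac{1}{-634 - \sqrt{11689}}} = -634 - \sqrt{11689}$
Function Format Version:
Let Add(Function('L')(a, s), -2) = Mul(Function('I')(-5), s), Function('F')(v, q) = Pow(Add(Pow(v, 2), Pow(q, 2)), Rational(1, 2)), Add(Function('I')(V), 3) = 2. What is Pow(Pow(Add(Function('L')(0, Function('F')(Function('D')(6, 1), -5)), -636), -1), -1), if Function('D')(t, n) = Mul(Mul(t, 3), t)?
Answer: Add(-634, Mul(-1, Pow(11689, Rational(1, 2)))) ≈ -742.12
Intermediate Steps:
Function('I')(V) = -1 (Function('I')(V) = Add(-3, 2) = -1)
Function('D')(t, n) = Mul(3, Pow(t, 2)) (Function('D')(t, n) = Mul(Mul(3, t), t) = Mul(3, Pow(t, 2)))
Function('F')(v, q) = Pow(Add(Pow(q, 2), Pow(v, 2)), Rational(1, 2))
Function('L')(a, s) = Add(2, Mul(-1, s))
Pow(Pow(Add(Function('L')(0, Function('F')(Function('D')(6, 1), -5)), -636), -1), -1) = Pow(Pow(Add(Add(2, Mul(-1, Pow(Add(Pow(-5, 2), Pow(Mul(3, Pow(6, 2)), 2)), Rational(1, 2)))), -636), -1), -1) = Pow(Pow(Add(Add(2, Mul(-1, Pow(Add(25, Pow(Mul(3, 36), 2)), Rational(1, 2)))), -636), -1), -1) = Pow(Pow(Add(Add(2, Mul(-1, Pow(Add(25, Pow(108, 2)), Rational(1, 2)))), -636), -1), -1) = Pow(Pow(Add(Add(2, Mul(-1, Pow(Add(25, 11664), Rational(1, 2)))), -636), -1), -1) = Pow(Pow(Add(Add(2, Mul(-1, Pow(11689, Rational(1, 2)))), -636), -1), -1) = Pow(Pow(Add(-634, Mul(-1, Pow(11689, Rational(1, 2)))), -1), -1) = Add(-634, Mul(-1, Pow(11689, Rational(1, 2))))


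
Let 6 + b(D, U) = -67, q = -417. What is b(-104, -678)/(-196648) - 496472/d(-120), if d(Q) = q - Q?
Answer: 97630247537/58404456 ≈ 1671.6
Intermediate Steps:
b(D, U) = -73 (b(D, U) = -6 - 67 = -73)
d(Q) = -417 - Q
b(-104, -678)/(-196648) - 496472/d(-120) = -73/(-196648) - 496472/(-417 - 1*(-120)) = -73*(-1/196648) - 496472/(-417 + 120) = 73/196648 - 496472/(-297) = 73/196648 - 496472*(-1/297) = 73/196648 + 496472/297 = 97630247537/58404456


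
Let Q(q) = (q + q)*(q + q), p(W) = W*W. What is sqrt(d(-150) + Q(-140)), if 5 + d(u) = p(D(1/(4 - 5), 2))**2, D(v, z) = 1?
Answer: 2*sqrt(19599) ≈ 279.99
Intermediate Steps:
p(W) = W**2
Q(q) = 4*q**2 (Q(q) = (2*q)*(2*q) = 4*q**2)
d(u) = -4 (d(u) = -5 + (1**2)**2 = -5 + 1**2 = -5 + 1 = -4)
sqrt(d(-150) + Q(-140)) = sqrt(-4 + 4*(-140)**2) = sqrt(-4 + 4*19600) = sqrt(-4 + 78400) = sqrt(78396) = 2*sqrt(19599)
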